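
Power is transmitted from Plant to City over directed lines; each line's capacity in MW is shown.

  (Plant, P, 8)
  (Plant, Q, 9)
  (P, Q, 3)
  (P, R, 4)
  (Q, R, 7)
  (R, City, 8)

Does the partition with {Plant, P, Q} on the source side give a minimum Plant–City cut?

Given cut capacity: 4 + 7 = 11.
Augment Plant→P→R→City: bottleneck 4, flow now 4.
Augment Plant→Q→R→City: bottleneck 4, flow now 8.
No augmenting path remains; maximum flow = 8.
In the residual graph, reachable from Plant: {Plant, P, Q, R}.
Min-cut edges: R→City (8); capacity 8 = 8.
Cut capacity 11 exceeds the max flow 8, so it is not minimum.

No — its capacity is 11, but the minimum cut has capacity 8.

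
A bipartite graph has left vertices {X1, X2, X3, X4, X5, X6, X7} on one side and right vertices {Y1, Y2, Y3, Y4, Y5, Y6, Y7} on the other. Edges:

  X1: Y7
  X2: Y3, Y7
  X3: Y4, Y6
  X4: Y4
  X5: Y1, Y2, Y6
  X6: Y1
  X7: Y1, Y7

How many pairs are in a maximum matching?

6

Unit-capacity flow: source→left, listed edges, right→sink; max matching = max flow.
Augmenting path X1→Y7 (+1); matched 1.
Augmenting path X2→Y3 (+1); matched 2.
Augmenting path X3→Y4 (+1); matched 3.
Augmenting path X5→Y1 (+1); matched 4.
Augmenting path X4→Y4→X3→Y6 (+1); matched 5.
Augmenting path X6→Y1→X5→Y2 (+1); matched 6.
No augmenting path remains; maximum matching = 6.
König certificate: {X2, X3, X4, X5, Y1, Y7} is a vertex cover of size 6 (every listed pair touches it), so no matching can be larger.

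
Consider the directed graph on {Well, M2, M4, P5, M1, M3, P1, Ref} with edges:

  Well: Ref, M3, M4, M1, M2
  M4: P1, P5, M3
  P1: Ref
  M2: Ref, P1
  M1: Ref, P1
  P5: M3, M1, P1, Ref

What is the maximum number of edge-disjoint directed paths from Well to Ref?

Assign every edge capacity 1; by Menger, the answer equals the max flow.
Path Well→Ref (+1); total 1.
Path Well→M2→Ref (+1); total 2.
Path Well→M1→Ref (+1); total 3.
Path Well→M4→P5→Ref (+1); total 4.
No residual Well→Ref path; max flow = 4.
Certifying cut of size 4: {Well→M1, Well→M2, Well→M4, Well→Ref}.

4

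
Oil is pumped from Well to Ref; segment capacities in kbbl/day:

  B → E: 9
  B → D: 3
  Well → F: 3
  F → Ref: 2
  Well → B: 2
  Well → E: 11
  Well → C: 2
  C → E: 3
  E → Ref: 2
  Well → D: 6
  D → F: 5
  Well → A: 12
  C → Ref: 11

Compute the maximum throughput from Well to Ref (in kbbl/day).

Augment Well→C→Ref: bottleneck 2, flow now 2.
Augment Well→E→Ref: bottleneck 2, flow now 4.
Augment Well→F→Ref: bottleneck 2, flow now 6.
No augmenting path remains; maximum flow = 6.
In the residual graph, reachable from Well: {Well, A, B, D, E, F}.
Min-cut edges: Well→C (2), E→Ref (2), F→Ref (2); capacity 2 + 2 + 2 = 6.
This cut is saturated, so no flow can exceed 6.

6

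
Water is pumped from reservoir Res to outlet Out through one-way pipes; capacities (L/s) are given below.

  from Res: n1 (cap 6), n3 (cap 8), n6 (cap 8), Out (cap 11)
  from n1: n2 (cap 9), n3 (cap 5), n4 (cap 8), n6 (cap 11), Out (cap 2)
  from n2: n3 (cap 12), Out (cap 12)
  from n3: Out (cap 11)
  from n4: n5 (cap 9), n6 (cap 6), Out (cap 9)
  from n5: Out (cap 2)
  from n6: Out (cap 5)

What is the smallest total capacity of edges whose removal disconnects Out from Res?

Augment Res→Out: bottleneck 11, flow now 11.
Augment Res→n1→Out: bottleneck 2, flow now 13.
Augment Res→n3→Out: bottleneck 8, flow now 21.
Augment Res→n6→Out: bottleneck 5, flow now 26.
Augment Res→n1→n2→Out: bottleneck 4, flow now 30.
No augmenting path remains; maximum flow = 30.
By max-flow min-cut, the minimum cut capacity equals the max flow.
In the residual graph, reachable from Res: {Res, n6}.
Min-cut edges: Res→n1 (6), Res→n3 (8), Res→Out (11), n6→Out (5); capacity 6 + 8 + 11 + 5 = 30.

30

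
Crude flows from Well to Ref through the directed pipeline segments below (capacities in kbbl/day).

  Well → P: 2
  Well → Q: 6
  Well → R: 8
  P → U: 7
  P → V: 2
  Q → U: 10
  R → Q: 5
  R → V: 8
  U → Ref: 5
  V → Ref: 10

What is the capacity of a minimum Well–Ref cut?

Augment Well→P→U→Ref: bottleneck 2, flow now 2.
Augment Well→Q→U→Ref: bottleneck 3, flow now 5.
Augment Well→R→V→Ref: bottleneck 8, flow now 13.
Augment Well→Q→U→P→V→Ref: bottleneck 2, flow now 15. (uses reverse residual edge)
No augmenting path remains; maximum flow = 15.
By max-flow min-cut, the minimum cut capacity equals the max flow.
In the residual graph, reachable from Well: {Well, Q, U}.
Min-cut edges: Well→P (2), Well→R (8), U→Ref (5); capacity 2 + 8 + 5 = 15.

15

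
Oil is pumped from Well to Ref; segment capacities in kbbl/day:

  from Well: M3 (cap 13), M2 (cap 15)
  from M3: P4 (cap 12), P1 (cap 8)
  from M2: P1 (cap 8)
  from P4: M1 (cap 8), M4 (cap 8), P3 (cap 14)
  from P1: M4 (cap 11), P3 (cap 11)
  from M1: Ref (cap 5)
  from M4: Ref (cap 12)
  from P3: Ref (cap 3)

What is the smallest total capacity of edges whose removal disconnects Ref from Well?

20

Augment Well→M3→P4→M1→Ref: bottleneck 5, flow now 5.
Augment Well→M3→P4→M4→Ref: bottleneck 7, flow now 12.
Augment Well→M3→P1→M4→Ref: bottleneck 1, flow now 13.
Augment Well→M2→P1→M4→Ref: bottleneck 4, flow now 17.
Augment Well→M2→P1→P3→Ref: bottleneck 3, flow now 20.
No augmenting path remains; maximum flow = 20.
By max-flow min-cut, the minimum cut capacity equals the max flow.
In the residual graph, reachable from Well: {Well, M3, M2, P4, P1, M1, M4, P3}.
Min-cut edges: M1→Ref (5), M4→Ref (12), P3→Ref (3); capacity 5 + 12 + 3 = 20.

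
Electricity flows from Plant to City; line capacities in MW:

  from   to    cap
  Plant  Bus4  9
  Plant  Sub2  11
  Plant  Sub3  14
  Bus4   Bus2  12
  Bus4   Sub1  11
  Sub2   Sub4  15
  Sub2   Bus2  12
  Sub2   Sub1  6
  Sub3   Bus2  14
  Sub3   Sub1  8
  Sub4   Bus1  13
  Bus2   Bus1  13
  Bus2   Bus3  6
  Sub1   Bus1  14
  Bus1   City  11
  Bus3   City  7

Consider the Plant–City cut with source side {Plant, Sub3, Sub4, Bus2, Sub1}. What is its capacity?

66

Edges leaving {Plant, Sub3, Sub4, Bus2, Sub1}: Plant→Bus4 (9), Plant→Sub2 (11), Sub4→Bus1 (13), Bus2→Bus1 (13), Bus2→Bus3 (6), Sub1→Bus1 (14).
Cut capacity = 9 + 11 + 13 + 13 + 6 + 14 = 66.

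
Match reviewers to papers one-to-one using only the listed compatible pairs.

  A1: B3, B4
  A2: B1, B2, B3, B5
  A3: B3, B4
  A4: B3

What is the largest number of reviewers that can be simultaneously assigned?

3

Unit-capacity flow: source→left, listed edges, right→sink; max matching = max flow.
Augmenting path A1→B3 (+1); matched 1.
Augmenting path A2→B1 (+1); matched 2.
Augmenting path A3→B4 (+1); matched 3.
No augmenting path remains; maximum matching = 3.
König certificate: {A2, B3, B4} is a vertex cover of size 3 (every listed pair touches it), so no matching can be larger.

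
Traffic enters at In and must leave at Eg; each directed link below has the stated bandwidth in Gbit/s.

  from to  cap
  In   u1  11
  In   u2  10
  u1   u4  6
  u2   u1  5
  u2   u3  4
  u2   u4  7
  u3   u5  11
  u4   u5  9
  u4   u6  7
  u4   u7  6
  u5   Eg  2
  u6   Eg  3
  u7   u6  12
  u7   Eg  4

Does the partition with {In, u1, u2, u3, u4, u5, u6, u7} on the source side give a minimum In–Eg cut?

Given cut capacity: 2 + 3 + 4 = 9.
Augment In→u1→u4→u5→Eg: bottleneck 2, flow now 2.
Augment In→u1→u4→u6→Eg: bottleneck 3, flow now 5.
Augment In→u1→u4→u7→Eg: bottleneck 1, flow now 6.
Augment In→u2→u4→u7→Eg: bottleneck 3, flow now 9.
No augmenting path remains; maximum flow = 9.
Cut capacity 9 equals the max flow, so it is a minimum cut.

Yes — it is a minimum cut (capacity 9).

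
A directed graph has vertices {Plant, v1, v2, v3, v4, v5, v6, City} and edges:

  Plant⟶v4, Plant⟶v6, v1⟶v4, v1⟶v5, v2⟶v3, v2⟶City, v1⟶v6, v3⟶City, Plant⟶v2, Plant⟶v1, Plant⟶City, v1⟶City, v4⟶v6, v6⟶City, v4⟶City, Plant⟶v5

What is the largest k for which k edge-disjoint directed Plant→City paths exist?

5

Assign every edge capacity 1; by Menger, the answer equals the max flow.
Path Plant→City (+1); total 1.
Path Plant→v1→City (+1); total 2.
Path Plant→v2→City (+1); total 3.
Path Plant→v4→City (+1); total 4.
Path Plant→v6→City (+1); total 5.
No residual Plant→City path; max flow = 5.
Certifying cut of size 5: {Plant→City, Plant→v1, Plant→v2, Plant→v4, Plant→v6}.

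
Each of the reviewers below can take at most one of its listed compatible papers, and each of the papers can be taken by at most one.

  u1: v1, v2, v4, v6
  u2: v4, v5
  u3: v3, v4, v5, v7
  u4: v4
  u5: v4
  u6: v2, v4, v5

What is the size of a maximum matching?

Unit-capacity flow: source→left, listed edges, right→sink; max matching = max flow.
Augmenting path u1→v1 (+1); matched 1.
Augmenting path u2→v4 (+1); matched 2.
Augmenting path u3→v3 (+1); matched 3.
Augmenting path u6→v2 (+1); matched 4.
Augmenting path u4→v4→u2→v5 (+1); matched 5.
No augmenting path remains; maximum matching = 5.
König certificate: {u1, u2, u3, u6, v4} is a vertex cover of size 5 (every listed pair touches it), so no matching can be larger.

5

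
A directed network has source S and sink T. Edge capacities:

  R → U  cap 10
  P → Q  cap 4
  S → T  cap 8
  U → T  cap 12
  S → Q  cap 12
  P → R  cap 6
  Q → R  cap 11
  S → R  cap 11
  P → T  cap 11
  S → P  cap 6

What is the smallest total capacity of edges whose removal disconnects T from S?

24

Augment S→T: bottleneck 8, flow now 8.
Augment S→P→T: bottleneck 6, flow now 14.
Augment S→R→U→T: bottleneck 10, flow now 24.
No augmenting path remains; maximum flow = 24.
By max-flow min-cut, the minimum cut capacity equals the max flow.
In the residual graph, reachable from S: {S, Q, R}.
Min-cut edges: S→P (6), S→T (8), R→U (10); capacity 6 + 8 + 10 = 24.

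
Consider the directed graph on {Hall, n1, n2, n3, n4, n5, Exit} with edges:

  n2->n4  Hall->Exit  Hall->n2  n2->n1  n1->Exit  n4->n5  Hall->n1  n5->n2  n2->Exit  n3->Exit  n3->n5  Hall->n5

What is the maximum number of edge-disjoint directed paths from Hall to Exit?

3

Assign every edge capacity 1; by Menger, the answer equals the max flow.
Path Hall→Exit (+1); total 1.
Path Hall→n1→Exit (+1); total 2.
Path Hall→n2→Exit (+1); total 3.
No residual Hall→Exit path; max flow = 3.
Certifying cut of size 3: {Hall→Exit, n1→Exit, n2→Exit}.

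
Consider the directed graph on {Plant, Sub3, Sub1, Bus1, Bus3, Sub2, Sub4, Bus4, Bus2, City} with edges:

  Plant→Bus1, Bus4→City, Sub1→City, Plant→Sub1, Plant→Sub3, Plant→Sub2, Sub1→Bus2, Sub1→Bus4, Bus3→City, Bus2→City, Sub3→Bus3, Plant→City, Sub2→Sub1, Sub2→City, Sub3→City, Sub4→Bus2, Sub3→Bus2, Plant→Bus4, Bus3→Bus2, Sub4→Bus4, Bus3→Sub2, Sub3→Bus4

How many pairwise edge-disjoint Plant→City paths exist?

5

Assign every edge capacity 1; by Menger, the answer equals the max flow.
Path Plant→City (+1); total 1.
Path Plant→Sub3→City (+1); total 2.
Path Plant→Sub1→City (+1); total 3.
Path Plant→Sub2→City (+1); total 4.
Path Plant→Bus4→City (+1); total 5.
No residual Plant→City path; max flow = 5.
Certifying cut of size 5: {Plant→Bus4, Plant→City, Plant→Sub1, Plant→Sub2, Plant→Sub3}.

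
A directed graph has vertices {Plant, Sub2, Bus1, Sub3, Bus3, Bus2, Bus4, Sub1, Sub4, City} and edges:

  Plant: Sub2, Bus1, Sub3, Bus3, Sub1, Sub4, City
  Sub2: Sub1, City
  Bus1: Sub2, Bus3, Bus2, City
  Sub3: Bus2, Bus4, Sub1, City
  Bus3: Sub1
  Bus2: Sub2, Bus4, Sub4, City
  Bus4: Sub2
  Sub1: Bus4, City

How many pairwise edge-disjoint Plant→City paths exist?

5

Assign every edge capacity 1; by Menger, the answer equals the max flow.
Path Plant→City (+1); total 1.
Path Plant→Sub2→City (+1); total 2.
Path Plant→Bus1→City (+1); total 3.
Path Plant→Sub3→City (+1); total 4.
Path Plant→Sub1→City (+1); total 5.
No residual Plant→City path; max flow = 5.
Certifying cut of size 5: {Plant→Bus1, Plant→City, Plant→Sub3, Sub1→City, Sub2→City}.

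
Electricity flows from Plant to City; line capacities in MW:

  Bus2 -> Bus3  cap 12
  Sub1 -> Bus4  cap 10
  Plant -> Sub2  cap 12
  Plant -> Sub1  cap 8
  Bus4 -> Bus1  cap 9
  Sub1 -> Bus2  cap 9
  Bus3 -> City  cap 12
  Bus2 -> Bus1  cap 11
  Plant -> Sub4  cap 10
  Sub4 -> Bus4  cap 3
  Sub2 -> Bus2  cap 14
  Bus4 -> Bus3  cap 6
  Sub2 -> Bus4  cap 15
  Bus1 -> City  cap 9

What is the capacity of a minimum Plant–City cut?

21

Augment Plant→Sub2→Bus4→Bus1→City: bottleneck 9, flow now 9.
Augment Plant→Sub2→Bus4→Bus3→City: bottleneck 3, flow now 12.
Augment Plant→Sub1→Bus4→Bus3→City: bottleneck 3, flow now 15.
Augment Plant→Sub1→Bus2→Bus3→City: bottleneck 5, flow now 20.
Augment Plant→Sub4→Bus4→Sub2→Bus2→Bus3→City: bottleneck 1, flow now 21. (uses reverse residual edge)
No augmenting path remains; maximum flow = 21.
By max-flow min-cut, the minimum cut capacity equals the max flow.
In the residual graph, reachable from Plant: {Plant, Sub2, Sub1, Sub4, Bus4, Bus2, Bus1, Bus3}.
Min-cut edges: Bus1→City (9), Bus3→City (12); capacity 9 + 12 = 21.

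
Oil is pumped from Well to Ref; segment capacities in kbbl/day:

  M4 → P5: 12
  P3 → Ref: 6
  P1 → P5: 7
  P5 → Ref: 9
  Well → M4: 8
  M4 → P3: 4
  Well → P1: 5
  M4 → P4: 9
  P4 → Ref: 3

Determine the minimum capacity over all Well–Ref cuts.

Augment Well→P1→P5→Ref: bottleneck 5, flow now 5.
Augment Well→M4→P5→Ref: bottleneck 4, flow now 9.
Augment Well→M4→P3→Ref: bottleneck 4, flow now 13.
No augmenting path remains; maximum flow = 13.
By max-flow min-cut, the minimum cut capacity equals the max flow.
In the residual graph, reachable from Well: {Well}.
Min-cut edges: Well→P1 (5), Well→M4 (8); capacity 5 + 8 = 13.

13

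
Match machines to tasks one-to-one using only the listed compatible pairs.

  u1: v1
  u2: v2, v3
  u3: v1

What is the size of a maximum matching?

2

Unit-capacity flow: source→left, listed edges, right→sink; max matching = max flow.
Augmenting path u1→v1 (+1); matched 1.
Augmenting path u2→v2 (+1); matched 2.
No augmenting path remains; maximum matching = 2.
König certificate: {u2, v1} is a vertex cover of size 2 (every listed pair touches it), so no matching can be larger.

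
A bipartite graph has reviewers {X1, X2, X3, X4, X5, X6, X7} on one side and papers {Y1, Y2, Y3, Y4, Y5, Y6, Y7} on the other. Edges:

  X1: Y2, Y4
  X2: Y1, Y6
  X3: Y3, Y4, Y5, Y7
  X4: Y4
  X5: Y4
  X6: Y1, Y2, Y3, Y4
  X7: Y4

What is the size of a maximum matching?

Unit-capacity flow: source→left, listed edges, right→sink; max matching = max flow.
Augmenting path X1→Y2 (+1); matched 1.
Augmenting path X2→Y1 (+1); matched 2.
Augmenting path X3→Y3 (+1); matched 3.
Augmenting path X4→Y4 (+1); matched 4.
Augmenting path X6→Y1→X2→Y6 (+1); matched 5.
No augmenting path remains; maximum matching = 5.
König certificate: {X1, X2, X3, X6, Y4} is a vertex cover of size 5 (every listed pair touches it), so no matching can be larger.

5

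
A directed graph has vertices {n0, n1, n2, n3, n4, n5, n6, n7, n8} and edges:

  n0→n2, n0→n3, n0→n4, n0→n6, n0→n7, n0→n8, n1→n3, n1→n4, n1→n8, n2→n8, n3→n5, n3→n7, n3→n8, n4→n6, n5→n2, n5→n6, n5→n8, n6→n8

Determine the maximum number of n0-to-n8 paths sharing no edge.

Assign every edge capacity 1; by Menger, the answer equals the max flow.
Path n0→n8 (+1); total 1.
Path n0→n2→n8 (+1); total 2.
Path n0→n3→n8 (+1); total 3.
Path n0→n6→n8 (+1); total 4.
No residual n0→n8 path; max flow = 4.
Certifying cut of size 4: {n0→n2, n0→n3, n0→n8, n6→n8}.

4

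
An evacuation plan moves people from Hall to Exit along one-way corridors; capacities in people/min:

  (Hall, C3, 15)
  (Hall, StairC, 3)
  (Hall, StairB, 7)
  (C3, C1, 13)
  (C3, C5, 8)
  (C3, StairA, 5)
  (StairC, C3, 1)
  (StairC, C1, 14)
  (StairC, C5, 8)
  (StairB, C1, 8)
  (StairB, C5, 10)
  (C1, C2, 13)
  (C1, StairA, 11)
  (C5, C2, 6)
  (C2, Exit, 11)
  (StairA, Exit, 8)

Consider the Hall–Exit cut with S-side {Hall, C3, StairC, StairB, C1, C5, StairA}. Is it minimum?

No — its capacity is 27, but the minimum cut has capacity 19.

Given cut capacity: 13 + 6 + 8 = 27.
Augment Hall→C3→StairA→Exit: bottleneck 5, flow now 5.
Augment Hall→C3→C1→C2→Exit: bottleneck 10, flow now 15.
Augment Hall→StairC→C1→C2→Exit: bottleneck 1, flow now 16.
Augment Hall→StairC→C1→StairA→Exit: bottleneck 2, flow now 18.
Augment Hall→StairB→C1→StairA→Exit: bottleneck 1, flow now 19.
No augmenting path remains; maximum flow = 19.
In the residual graph, reachable from Hall: {Hall, C3, StairC, StairB, C1, C5, C2, StairA}.
Min-cut edges: C2→Exit (11), StairA→Exit (8); capacity 11 + 8 = 19.
Cut capacity 27 exceeds the max flow 19, so it is not minimum.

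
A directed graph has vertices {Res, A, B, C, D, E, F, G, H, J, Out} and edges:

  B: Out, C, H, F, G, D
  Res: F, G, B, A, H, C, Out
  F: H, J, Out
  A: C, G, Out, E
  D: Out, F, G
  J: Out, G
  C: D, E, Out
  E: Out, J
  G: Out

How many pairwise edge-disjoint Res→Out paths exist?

Assign every edge capacity 1; by Menger, the answer equals the max flow.
Path Res→Out (+1); total 1.
Path Res→A→Out (+1); total 2.
Path Res→B→Out (+1); total 3.
Path Res→C→Out (+1); total 4.
Path Res→F→Out (+1); total 5.
Path Res→G→Out (+1); total 6.
No residual Res→Out path; max flow = 6.
Certifying cut of size 6: {Res→A, Res→B, Res→C, Res→F, Res→G, Res→Out}.

6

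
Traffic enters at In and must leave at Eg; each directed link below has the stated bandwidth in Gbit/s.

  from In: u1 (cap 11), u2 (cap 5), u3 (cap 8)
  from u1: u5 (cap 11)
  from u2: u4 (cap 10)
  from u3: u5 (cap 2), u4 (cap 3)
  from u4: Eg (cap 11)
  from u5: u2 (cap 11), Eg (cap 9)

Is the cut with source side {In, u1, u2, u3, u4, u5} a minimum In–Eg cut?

Yes — it is a minimum cut (capacity 20).

Given cut capacity: 11 + 9 = 20.
Augment In→u1→u5→Eg: bottleneck 9, flow now 9.
Augment In→u2→u4→Eg: bottleneck 5, flow now 14.
Augment In→u3→u4→Eg: bottleneck 3, flow now 17.
Augment In→u1→u5→u2→u4→Eg: bottleneck 2, flow now 19.
Augment In→u3→u5→u2→u4→Eg: bottleneck 1, flow now 20.
No augmenting path remains; maximum flow = 20.
Cut capacity 20 equals the max flow, so it is a minimum cut.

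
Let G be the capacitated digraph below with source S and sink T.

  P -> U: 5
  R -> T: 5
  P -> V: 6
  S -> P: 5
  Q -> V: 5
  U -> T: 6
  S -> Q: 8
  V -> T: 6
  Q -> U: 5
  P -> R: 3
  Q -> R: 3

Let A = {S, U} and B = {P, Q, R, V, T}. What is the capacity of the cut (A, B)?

19

Edges leaving {S, U}: S→P (5), S→Q (8), U→T (6).
Cut capacity = 5 + 8 + 6 = 19.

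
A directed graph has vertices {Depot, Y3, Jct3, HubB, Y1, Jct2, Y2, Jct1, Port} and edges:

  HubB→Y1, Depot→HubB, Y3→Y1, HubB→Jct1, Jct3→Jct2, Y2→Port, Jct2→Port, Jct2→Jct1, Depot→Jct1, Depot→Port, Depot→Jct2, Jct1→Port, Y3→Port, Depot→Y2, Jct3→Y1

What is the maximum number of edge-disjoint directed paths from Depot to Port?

Assign every edge capacity 1; by Menger, the answer equals the max flow.
Path Depot→Port (+1); total 1.
Path Depot→Jct2→Port (+1); total 2.
Path Depot→Y2→Port (+1); total 3.
Path Depot→Jct1→Port (+1); total 4.
No residual Depot→Port path; max flow = 4.
Certifying cut of size 4: {Depot→Jct2, Depot→Port, Depot→Y2, Jct1→Port}.

4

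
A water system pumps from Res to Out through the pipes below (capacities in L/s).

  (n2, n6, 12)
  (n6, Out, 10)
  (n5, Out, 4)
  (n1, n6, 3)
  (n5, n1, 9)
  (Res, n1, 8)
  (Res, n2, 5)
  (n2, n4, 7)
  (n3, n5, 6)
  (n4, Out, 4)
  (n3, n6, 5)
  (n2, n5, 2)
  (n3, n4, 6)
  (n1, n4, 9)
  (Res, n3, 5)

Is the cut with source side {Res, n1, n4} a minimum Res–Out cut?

Yes — it is a minimum cut (capacity 17).

Given cut capacity: 5 + 5 + 3 + 4 = 17.
Augment Res→n1→n4→Out: bottleneck 4, flow now 4.
Augment Res→n1→n6→Out: bottleneck 3, flow now 7.
Augment Res→n2→n5→Out: bottleneck 2, flow now 9.
Augment Res→n2→n6→Out: bottleneck 3, flow now 12.
Augment Res→n3→n5→Out: bottleneck 2, flow now 14.
Augment Res→n3→n6→Out: bottleneck 3, flow now 17.
No augmenting path remains; maximum flow = 17.
Cut capacity 17 equals the max flow, so it is a minimum cut.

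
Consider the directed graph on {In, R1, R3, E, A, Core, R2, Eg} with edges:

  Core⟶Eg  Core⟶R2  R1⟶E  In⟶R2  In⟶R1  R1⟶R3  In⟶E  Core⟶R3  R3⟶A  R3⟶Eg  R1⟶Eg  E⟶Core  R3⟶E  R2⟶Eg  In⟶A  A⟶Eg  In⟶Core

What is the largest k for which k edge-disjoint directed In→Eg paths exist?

5

Assign every edge capacity 1; by Menger, the answer equals the max flow.
Path In→R1→Eg (+1); total 1.
Path In→A→Eg (+1); total 2.
Path In→Core→Eg (+1); total 3.
Path In→R2→Eg (+1); total 4.
Path In→E→Core→R3→Eg (+1); total 5.
No residual In→Eg path; max flow = 5.
Certifying cut of size 5: {In→A, In→Core, In→E, In→R1, In→R2}.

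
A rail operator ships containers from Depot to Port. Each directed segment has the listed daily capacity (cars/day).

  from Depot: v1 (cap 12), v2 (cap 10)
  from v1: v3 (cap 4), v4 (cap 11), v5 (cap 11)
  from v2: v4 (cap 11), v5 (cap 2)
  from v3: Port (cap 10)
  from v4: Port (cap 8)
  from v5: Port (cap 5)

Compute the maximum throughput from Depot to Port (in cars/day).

17

Augment Depot→v1→v3→Port: bottleneck 4, flow now 4.
Augment Depot→v1→v4→Port: bottleneck 8, flow now 12.
Augment Depot→v2→v5→Port: bottleneck 2, flow now 14.
Augment Depot→v2→v4→v1→v5→Port: bottleneck 3, flow now 17. (uses reverse residual edge)
No augmenting path remains; maximum flow = 17.
In the residual graph, reachable from Depot: {Depot, v1, v2, v4, v5}.
Min-cut edges: v1→v3 (4), v4→Port (8), v5→Port (5); capacity 4 + 8 + 5 = 17.
This cut is saturated, so no flow can exceed 17.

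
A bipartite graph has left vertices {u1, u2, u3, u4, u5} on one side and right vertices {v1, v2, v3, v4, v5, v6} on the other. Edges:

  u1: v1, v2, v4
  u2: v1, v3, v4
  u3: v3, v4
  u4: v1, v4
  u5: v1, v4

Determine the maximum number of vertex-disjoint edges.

4

Unit-capacity flow: source→left, listed edges, right→sink; max matching = max flow.
Augmenting path u1→v1 (+1); matched 1.
Augmenting path u2→v3 (+1); matched 2.
Augmenting path u3→v4 (+1); matched 3.
Augmenting path u4→v1→u1→v2 (+1); matched 4.
No augmenting path remains; maximum matching = 4.
König certificate: {u1, v1, v3, v4} is a vertex cover of size 4 (every listed pair touches it), so no matching can be larger.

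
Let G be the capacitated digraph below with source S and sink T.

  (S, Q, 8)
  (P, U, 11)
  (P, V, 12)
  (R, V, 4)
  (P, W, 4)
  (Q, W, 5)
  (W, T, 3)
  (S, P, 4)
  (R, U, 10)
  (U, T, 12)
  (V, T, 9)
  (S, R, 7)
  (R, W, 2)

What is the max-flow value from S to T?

Augment S→P→U→T: bottleneck 4, flow now 4.
Augment S→Q→W→T: bottleneck 3, flow now 7.
Augment S→R→U→T: bottleneck 7, flow now 14.
No augmenting path remains; maximum flow = 14.
In the residual graph, reachable from S: {S, Q, W}.
Min-cut edges: S→P (4), S→R (7), W→T (3); capacity 4 + 7 + 3 = 14.
This cut is saturated, so no flow can exceed 14.

14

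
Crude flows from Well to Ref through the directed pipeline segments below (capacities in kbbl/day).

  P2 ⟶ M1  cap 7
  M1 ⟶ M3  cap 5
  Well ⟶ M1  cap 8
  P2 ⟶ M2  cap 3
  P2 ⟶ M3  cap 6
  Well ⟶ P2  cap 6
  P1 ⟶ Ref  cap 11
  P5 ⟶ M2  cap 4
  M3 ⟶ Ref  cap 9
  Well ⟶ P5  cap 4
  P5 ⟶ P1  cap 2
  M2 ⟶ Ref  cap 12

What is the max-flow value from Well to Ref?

Augment Well→P5→M2→Ref: bottleneck 4, flow now 4.
Augment Well→M1→M3→Ref: bottleneck 5, flow now 9.
Augment Well→P2→M2→Ref: bottleneck 3, flow now 12.
Augment Well→P2→M3→Ref: bottleneck 3, flow now 15.
No augmenting path remains; maximum flow = 15.
In the residual graph, reachable from Well: {Well, M1}.
Min-cut edges: Well→P5 (4), Well→P2 (6), M1→M3 (5); capacity 4 + 6 + 5 = 15.
This cut is saturated, so no flow can exceed 15.

15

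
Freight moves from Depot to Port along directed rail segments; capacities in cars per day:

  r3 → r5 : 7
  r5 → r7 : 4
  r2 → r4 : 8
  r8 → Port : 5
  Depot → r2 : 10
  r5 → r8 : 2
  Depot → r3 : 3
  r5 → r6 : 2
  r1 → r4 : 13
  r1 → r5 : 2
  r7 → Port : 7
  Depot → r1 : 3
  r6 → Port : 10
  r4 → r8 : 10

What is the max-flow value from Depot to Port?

Augment Depot→r1→r4→r8→Port: bottleneck 3, flow now 3.
Augment Depot→r2→r4→r8→Port: bottleneck 2, flow now 5.
Augment Depot→r3→r5→r6→Port: bottleneck 2, flow now 7.
Augment Depot→r3→r5→r7→Port: bottleneck 1, flow now 8.
Augment Depot→r2→r4→r1→r5→r7→Port: bottleneck 2, flow now 10. (uses reverse residual edge)
No augmenting path remains; maximum flow = 10.
In the residual graph, reachable from Depot: {Depot, r1, r2, r4, r8}.
Min-cut edges: Depot→r3 (3), r1→r5 (2), r8→Port (5); capacity 3 + 2 + 5 = 10.
This cut is saturated, so no flow can exceed 10.

10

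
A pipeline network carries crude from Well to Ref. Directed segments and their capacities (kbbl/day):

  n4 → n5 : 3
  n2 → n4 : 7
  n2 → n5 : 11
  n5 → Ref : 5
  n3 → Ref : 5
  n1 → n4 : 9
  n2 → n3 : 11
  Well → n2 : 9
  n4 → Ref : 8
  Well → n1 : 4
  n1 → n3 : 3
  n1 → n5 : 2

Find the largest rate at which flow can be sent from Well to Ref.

13

Augment Well→n1→n3→Ref: bottleneck 3, flow now 3.
Augment Well→n1→n4→Ref: bottleneck 1, flow now 4.
Augment Well→n2→n3→Ref: bottleneck 2, flow now 6.
Augment Well→n2→n4→Ref: bottleneck 7, flow now 13.
No augmenting path remains; maximum flow = 13.
In the residual graph, reachable from Well: {Well}.
Min-cut edges: Well→n1 (4), Well→n2 (9); capacity 4 + 9 = 13.
This cut is saturated, so no flow can exceed 13.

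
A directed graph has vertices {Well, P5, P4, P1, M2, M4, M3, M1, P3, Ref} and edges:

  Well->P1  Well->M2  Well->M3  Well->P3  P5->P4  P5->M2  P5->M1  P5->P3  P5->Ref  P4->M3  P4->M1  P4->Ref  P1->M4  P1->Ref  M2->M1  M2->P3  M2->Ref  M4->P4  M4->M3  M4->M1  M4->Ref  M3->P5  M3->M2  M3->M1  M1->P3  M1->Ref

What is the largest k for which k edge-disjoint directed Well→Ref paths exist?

3

Assign every edge capacity 1; by Menger, the answer equals the max flow.
Path Well→P1→Ref (+1); total 1.
Path Well→M2→Ref (+1); total 2.
Path Well→M3→P5→Ref (+1); total 3.
No residual Well→Ref path; max flow = 3.
Certifying cut of size 3: {Well→M2, Well→M3, Well→P1}.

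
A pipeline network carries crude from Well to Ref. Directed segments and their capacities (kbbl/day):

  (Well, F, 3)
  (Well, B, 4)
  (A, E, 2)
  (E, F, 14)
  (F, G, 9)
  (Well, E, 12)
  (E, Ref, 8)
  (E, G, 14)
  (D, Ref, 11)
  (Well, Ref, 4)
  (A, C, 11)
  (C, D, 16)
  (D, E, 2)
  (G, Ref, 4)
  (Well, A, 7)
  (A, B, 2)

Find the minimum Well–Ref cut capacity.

Augment Well→Ref: bottleneck 4, flow now 4.
Augment Well→E→Ref: bottleneck 8, flow now 12.
Augment Well→E→G→Ref: bottleneck 4, flow now 16.
Augment Well→A→C→D→Ref: bottleneck 7, flow now 23.
No augmenting path remains; maximum flow = 23.
By max-flow min-cut, the minimum cut capacity equals the max flow.
In the residual graph, reachable from Well: {Well, B, E, F, G}.
Min-cut edges: Well→A (7), Well→Ref (4), E→Ref (8), G→Ref (4); capacity 7 + 4 + 8 + 4 = 23.

23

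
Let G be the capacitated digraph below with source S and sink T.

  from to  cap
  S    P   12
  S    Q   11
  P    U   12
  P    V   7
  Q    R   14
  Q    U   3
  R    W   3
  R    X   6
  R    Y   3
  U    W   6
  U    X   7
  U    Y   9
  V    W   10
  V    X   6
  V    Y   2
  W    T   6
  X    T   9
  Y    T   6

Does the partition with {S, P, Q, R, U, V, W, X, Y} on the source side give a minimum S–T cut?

Given cut capacity: 6 + 9 + 6 = 21.
Augment S→P→U→W→T: bottleneck 6, flow now 6.
Augment S→P→U→X→T: bottleneck 6, flow now 12.
Augment S→Q→R→X→T: bottleneck 3, flow now 15.
Augment S→Q→R→Y→T: bottleneck 3, flow now 18.
Augment S→Q→U→Y→T: bottleneck 3, flow now 21.
No augmenting path remains; maximum flow = 21.
Cut capacity 21 equals the max flow, so it is a minimum cut.

Yes — it is a minimum cut (capacity 21).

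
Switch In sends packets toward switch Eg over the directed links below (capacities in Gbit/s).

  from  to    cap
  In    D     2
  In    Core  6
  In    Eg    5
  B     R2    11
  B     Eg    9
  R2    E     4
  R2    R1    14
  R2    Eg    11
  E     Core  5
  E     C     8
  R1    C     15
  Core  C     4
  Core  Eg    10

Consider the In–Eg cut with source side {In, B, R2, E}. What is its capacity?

60

Edges leaving {In, B, R2, E}: In→D (2), In→Core (6), In→Eg (5), B→Eg (9), R2→R1 (14), R2→Eg (11), E→Core (5), E→C (8).
Cut capacity = 2 + 6 + 5 + 9 + 14 + 11 + 5 + 8 = 60.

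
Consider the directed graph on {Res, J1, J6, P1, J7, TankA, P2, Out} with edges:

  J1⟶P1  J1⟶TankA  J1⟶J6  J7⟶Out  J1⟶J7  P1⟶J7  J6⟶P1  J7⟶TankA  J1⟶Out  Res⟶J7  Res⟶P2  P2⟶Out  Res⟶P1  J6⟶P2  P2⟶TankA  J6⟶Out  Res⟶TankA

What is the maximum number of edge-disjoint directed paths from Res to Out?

Assign every edge capacity 1; by Menger, the answer equals the max flow.
Path Res→J7→Out (+1); total 1.
Path Res→P2→Out (+1); total 2.
No residual Res→Out path; max flow = 2.
Certifying cut of size 2: {J7→Out, Res→P2}.

2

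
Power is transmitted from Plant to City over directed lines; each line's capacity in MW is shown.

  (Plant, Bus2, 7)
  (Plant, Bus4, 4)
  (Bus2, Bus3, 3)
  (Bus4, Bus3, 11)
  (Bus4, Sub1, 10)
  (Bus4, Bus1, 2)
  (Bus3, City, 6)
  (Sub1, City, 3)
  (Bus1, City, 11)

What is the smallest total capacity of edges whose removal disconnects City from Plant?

Augment Plant→Bus2→Bus3→City: bottleneck 3, flow now 3.
Augment Plant→Bus4→Bus3→City: bottleneck 3, flow now 6.
Augment Plant→Bus4→Sub1→City: bottleneck 1, flow now 7.
No augmenting path remains; maximum flow = 7.
By max-flow min-cut, the minimum cut capacity equals the max flow.
In the residual graph, reachable from Plant: {Plant, Bus2}.
Min-cut edges: Plant→Bus4 (4), Bus2→Bus3 (3); capacity 4 + 3 = 7.

7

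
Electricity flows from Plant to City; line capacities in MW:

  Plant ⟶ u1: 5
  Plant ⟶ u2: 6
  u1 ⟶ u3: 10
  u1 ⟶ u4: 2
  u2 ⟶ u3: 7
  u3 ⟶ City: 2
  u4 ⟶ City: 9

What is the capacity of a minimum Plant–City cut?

Augment Plant→u1→u3→City: bottleneck 2, flow now 2.
Augment Plant→u1→u4→City: bottleneck 2, flow now 4.
No augmenting path remains; maximum flow = 4.
By max-flow min-cut, the minimum cut capacity equals the max flow.
In the residual graph, reachable from Plant: {Plant, u1, u2, u3}.
Min-cut edges: u1→u4 (2), u3→City (2); capacity 2 + 2 = 4.

4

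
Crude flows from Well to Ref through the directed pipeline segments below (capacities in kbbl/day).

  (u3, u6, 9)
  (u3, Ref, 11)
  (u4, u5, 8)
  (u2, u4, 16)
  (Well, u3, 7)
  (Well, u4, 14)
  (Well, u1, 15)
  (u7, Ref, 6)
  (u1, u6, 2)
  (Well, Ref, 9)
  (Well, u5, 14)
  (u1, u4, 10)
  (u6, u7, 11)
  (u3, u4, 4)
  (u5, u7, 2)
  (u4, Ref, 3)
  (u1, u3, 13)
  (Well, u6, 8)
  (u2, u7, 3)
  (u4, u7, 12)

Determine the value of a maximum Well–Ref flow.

29

Augment Well→Ref: bottleneck 9, flow now 9.
Augment Well→u3→Ref: bottleneck 7, flow now 16.
Augment Well→u4→Ref: bottleneck 3, flow now 19.
Augment Well→u1→u3→Ref: bottleneck 4, flow now 23.
Augment Well→u4→u7→Ref: bottleneck 6, flow now 29.
No augmenting path remains; maximum flow = 29.
In the residual graph, reachable from Well: {Well, u1, u3, u4, u5, u6, u7}.
Min-cut edges: Well→Ref (9), u3→Ref (11), u4→Ref (3), u7→Ref (6); capacity 9 + 11 + 3 + 6 = 29.
This cut is saturated, so no flow can exceed 29.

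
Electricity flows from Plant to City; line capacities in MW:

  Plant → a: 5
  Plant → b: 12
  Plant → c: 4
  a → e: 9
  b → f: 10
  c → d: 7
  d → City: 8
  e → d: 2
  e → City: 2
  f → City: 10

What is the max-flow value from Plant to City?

18

Augment Plant→a→e→City: bottleneck 2, flow now 2.
Augment Plant→b→f→City: bottleneck 10, flow now 12.
Augment Plant→c→d→City: bottleneck 4, flow now 16.
Augment Plant→a→e→d→City: bottleneck 2, flow now 18.
No augmenting path remains; maximum flow = 18.
In the residual graph, reachable from Plant: {Plant, a, b, e}.
Min-cut edges: Plant→c (4), b→f (10), e→d (2), e→City (2); capacity 4 + 10 + 2 + 2 = 18.
This cut is saturated, so no flow can exceed 18.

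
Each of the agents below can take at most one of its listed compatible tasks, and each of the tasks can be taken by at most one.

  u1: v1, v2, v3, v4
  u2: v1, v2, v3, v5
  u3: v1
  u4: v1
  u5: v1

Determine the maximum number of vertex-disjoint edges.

3

Unit-capacity flow: source→left, listed edges, right→sink; max matching = max flow.
Augmenting path u1→v1 (+1); matched 1.
Augmenting path u2→v2 (+1); matched 2.
Augmenting path u3→v1→u1→v3 (+1); matched 3.
No augmenting path remains; maximum matching = 3.
König certificate: {u1, u2, v1} is a vertex cover of size 3 (every listed pair touches it), so no matching can be larger.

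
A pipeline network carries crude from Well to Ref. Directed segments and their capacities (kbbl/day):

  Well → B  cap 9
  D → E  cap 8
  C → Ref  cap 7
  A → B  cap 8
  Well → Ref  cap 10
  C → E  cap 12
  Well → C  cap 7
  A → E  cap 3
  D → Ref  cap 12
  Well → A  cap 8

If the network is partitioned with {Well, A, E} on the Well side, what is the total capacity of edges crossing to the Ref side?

Edges leaving {Well, A, E}: Well→B (9), Well→C (7), Well→Ref (10), A→B (8).
Cut capacity = 9 + 7 + 10 + 8 = 34.

34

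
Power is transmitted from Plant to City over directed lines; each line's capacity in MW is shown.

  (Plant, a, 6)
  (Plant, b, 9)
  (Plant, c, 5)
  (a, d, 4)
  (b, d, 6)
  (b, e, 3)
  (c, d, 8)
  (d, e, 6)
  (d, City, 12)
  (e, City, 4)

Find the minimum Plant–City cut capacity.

Augment Plant→a→d→City: bottleneck 4, flow now 4.
Augment Plant→b→d→City: bottleneck 6, flow now 10.
Augment Plant→b→e→City: bottleneck 3, flow now 13.
Augment Plant→c→d→City: bottleneck 2, flow now 15.
Augment Plant→c→d→e→City: bottleneck 1, flow now 16.
No augmenting path remains; maximum flow = 16.
By max-flow min-cut, the minimum cut capacity equals the max flow.
In the residual graph, reachable from Plant: {Plant, a, b, c, d, e}.
Min-cut edges: d→City (12), e→City (4); capacity 12 + 4 = 16.

16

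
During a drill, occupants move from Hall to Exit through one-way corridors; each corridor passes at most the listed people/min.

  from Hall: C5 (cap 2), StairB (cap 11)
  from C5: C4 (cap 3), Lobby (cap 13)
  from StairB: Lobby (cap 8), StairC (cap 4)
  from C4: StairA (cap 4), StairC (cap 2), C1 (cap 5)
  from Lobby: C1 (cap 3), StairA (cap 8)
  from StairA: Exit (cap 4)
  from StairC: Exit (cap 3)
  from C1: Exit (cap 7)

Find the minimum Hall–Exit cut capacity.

12

Augment Hall→StairB→StairC→Exit: bottleneck 3, flow now 3.
Augment Hall→C5→C4→StairA→Exit: bottleneck 2, flow now 5.
Augment Hall→StairB→Lobby→StairA→Exit: bottleneck 2, flow now 7.
Augment Hall→StairB→Lobby→C1→Exit: bottleneck 3, flow now 10.
Augment Hall→StairB→Lobby→StairA→C4→C1→Exit: bottleneck 2, flow now 12. (uses reverse residual edge)
No augmenting path remains; maximum flow = 12.
By max-flow min-cut, the minimum cut capacity equals the max flow.
In the residual graph, reachable from Hall: {Hall, StairB, Lobby, StairA, StairC}.
Min-cut edges: Hall→C5 (2), Lobby→C1 (3), StairA→Exit (4), StairC→Exit (3); capacity 2 + 3 + 4 + 3 = 12.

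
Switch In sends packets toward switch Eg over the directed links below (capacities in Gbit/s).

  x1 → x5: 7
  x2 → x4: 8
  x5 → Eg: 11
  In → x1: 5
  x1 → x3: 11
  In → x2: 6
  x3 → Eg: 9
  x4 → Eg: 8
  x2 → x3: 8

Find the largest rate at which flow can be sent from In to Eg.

11

Augment In→x1→x3→Eg: bottleneck 5, flow now 5.
Augment In→x2→x3→Eg: bottleneck 4, flow now 9.
Augment In→x2→x4→Eg: bottleneck 2, flow now 11.
No augmenting path remains; maximum flow = 11.
In the residual graph, reachable from In: {In}.
Min-cut edges: In→x1 (5), In→x2 (6); capacity 5 + 6 = 11.
This cut is saturated, so no flow can exceed 11.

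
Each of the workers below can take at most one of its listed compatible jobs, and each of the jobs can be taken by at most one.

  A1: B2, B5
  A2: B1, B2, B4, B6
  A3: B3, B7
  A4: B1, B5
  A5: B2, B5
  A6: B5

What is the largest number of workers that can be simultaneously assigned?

Unit-capacity flow: source→left, listed edges, right→sink; max matching = max flow.
Augmenting path A1→B2 (+1); matched 1.
Augmenting path A2→B1 (+1); matched 2.
Augmenting path A3→B3 (+1); matched 3.
Augmenting path A4→B5 (+1); matched 4.
Augmenting path A5→B5→A4→B1→A2→B4 (+1); matched 5.
No augmenting path remains; maximum matching = 5.
König certificate: {A2, A3, A4, B2, B5} is a vertex cover of size 5 (every listed pair touches it), so no matching can be larger.

5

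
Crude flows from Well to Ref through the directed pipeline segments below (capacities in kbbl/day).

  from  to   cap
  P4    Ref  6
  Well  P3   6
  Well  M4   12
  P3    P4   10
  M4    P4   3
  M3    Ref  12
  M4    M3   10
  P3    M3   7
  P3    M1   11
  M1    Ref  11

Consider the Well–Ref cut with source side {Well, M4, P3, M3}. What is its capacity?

36

Edges leaving {Well, M4, P3, M3}: M4→P4 (3), P3→M1 (11), P3→P4 (10), M3→Ref (12).
Cut capacity = 3 + 11 + 10 + 12 = 36.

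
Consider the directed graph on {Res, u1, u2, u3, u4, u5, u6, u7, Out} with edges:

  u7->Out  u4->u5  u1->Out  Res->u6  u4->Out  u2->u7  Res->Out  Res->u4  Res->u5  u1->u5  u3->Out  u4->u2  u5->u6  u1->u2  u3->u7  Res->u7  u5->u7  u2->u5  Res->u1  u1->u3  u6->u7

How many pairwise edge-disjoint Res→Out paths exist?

Assign every edge capacity 1; by Menger, the answer equals the max flow.
Path Res→Out (+1); total 1.
Path Res→u1→Out (+1); total 2.
Path Res→u4→Out (+1); total 3.
Path Res→u7→Out (+1); total 4.
No residual Res→Out path; max flow = 4.
Certifying cut of size 4: {Res→Out, Res→u1, Res→u4, u7→Out}.

4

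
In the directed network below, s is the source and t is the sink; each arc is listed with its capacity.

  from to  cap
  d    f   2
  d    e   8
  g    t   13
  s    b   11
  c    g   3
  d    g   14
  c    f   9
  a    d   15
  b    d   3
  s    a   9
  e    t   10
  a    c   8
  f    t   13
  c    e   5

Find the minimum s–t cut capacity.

12

Augment s→a→c→e→t: bottleneck 5, flow now 5.
Augment s→a→c→f→t: bottleneck 3, flow now 8.
Augment s→a→d→e→t: bottleneck 1, flow now 9.
Augment s→b→d→e→t: bottleneck 3, flow now 12.
No augmenting path remains; maximum flow = 12.
By max-flow min-cut, the minimum cut capacity equals the max flow.
In the residual graph, reachable from s: {s, b}.
Min-cut edges: s→a (9), b→d (3); capacity 9 + 3 = 12.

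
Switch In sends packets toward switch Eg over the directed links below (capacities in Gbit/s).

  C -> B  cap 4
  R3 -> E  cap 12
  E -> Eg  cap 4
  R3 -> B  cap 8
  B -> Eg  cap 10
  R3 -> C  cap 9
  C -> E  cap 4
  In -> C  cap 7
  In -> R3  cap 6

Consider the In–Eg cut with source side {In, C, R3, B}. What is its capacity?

Edges leaving {In, C, R3, B}: C→E (4), R3→E (12), B→Eg (10).
Cut capacity = 4 + 12 + 10 = 26.

26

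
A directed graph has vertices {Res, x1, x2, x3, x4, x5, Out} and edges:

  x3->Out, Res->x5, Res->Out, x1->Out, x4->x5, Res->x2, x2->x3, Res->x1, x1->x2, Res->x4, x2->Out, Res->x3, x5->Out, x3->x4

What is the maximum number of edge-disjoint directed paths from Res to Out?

5

Assign every edge capacity 1; by Menger, the answer equals the max flow.
Path Res→Out (+1); total 1.
Path Res→x1→Out (+1); total 2.
Path Res→x2→Out (+1); total 3.
Path Res→x3→Out (+1); total 4.
Path Res→x5→Out (+1); total 5.
No residual Res→Out path; max flow = 5.
Certifying cut of size 5: {Res→Out, Res→x1, Res→x2, Res→x3, x5→Out}.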